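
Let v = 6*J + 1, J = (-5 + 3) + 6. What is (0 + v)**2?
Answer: 625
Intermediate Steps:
J = 4 (J = -2 + 6 = 4)
v = 25 (v = 6*4 + 1 = 24 + 1 = 25)
(0 + v)**2 = (0 + 25)**2 = 25**2 = 625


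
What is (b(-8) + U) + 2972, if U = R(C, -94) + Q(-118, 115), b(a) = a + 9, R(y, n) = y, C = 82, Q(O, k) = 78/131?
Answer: 400283/131 ≈ 3055.6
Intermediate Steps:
Q(O, k) = 78/131 (Q(O, k) = 78*(1/131) = 78/131)
b(a) = 9 + a
U = 10820/131 (U = 82 + 78/131 = 10820/131 ≈ 82.595)
(b(-8) + U) + 2972 = ((9 - 8) + 10820/131) + 2972 = (1 + 10820/131) + 2972 = 10951/131 + 2972 = 400283/131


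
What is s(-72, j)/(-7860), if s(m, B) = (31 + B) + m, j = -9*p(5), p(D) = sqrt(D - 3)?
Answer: 41/7860 + 3*sqrt(2)/2620 ≈ 0.0068356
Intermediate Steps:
p(D) = sqrt(-3 + D)
j = -9*sqrt(2) (j = -9*sqrt(-3 + 5) = -9*sqrt(2) ≈ -12.728)
s(m, B) = 31 + B + m
s(-72, j)/(-7860) = (31 - 9*sqrt(2) - 72)/(-7860) = (-41 - 9*sqrt(2))*(-1/7860) = 41/7860 + 3*sqrt(2)/2620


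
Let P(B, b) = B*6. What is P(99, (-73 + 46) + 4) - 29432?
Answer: -28838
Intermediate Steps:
P(B, b) = 6*B
P(99, (-73 + 46) + 4) - 29432 = 6*99 - 29432 = 594 - 29432 = -28838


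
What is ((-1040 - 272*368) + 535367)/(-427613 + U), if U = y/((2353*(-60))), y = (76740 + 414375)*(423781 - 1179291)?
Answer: 2043491086/10355729677 ≈ 0.19733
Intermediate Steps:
y = -371042293650 (y = 491115*(-755510) = -371042293650)
U = 12368076455/4706 (U = -371042293650/(2353*(-60)) = -371042293650/(-141180) = -371042293650*(-1/141180) = 12368076455/4706 ≈ 2.6282e+6)
((-1040 - 272*368) + 535367)/(-427613 + U) = ((-1040 - 272*368) + 535367)/(-427613 + 12368076455/4706) = ((-1040 - 100096) + 535367)/(10355729677/4706) = (-101136 + 535367)*(4706/10355729677) = 434231*(4706/10355729677) = 2043491086/10355729677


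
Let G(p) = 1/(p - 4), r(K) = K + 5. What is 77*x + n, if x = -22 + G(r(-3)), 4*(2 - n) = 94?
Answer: -1754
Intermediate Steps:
n = -43/2 (n = 2 - ¼*94 = 2 - 47/2 = -43/2 ≈ -21.500)
r(K) = 5 + K
G(p) = 1/(-4 + p)
x = -45/2 (x = -22 + 1/(-4 + (5 - 3)) = -22 + 1/(-4 + 2) = -22 + 1/(-2) = -22 - ½ = -45/2 ≈ -22.500)
77*x + n = 77*(-45/2) - 43/2 = -3465/2 - 43/2 = -1754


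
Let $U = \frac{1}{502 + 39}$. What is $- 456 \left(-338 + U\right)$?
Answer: $\frac{83382792}{541} \approx 1.5413 \cdot 10^{5}$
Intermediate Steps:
$U = \frac{1}{541} \approx 0.0018484$
$- 456 \left(-338 + U\right) = - 456 \left(-338 + \frac{1}{541}\right) = \left(-456\right) \left(- \frac{182857}{541}\right) = \frac{83382792}{541}$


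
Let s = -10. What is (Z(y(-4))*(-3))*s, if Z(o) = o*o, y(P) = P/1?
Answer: 480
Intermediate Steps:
y(P) = P (y(P) = P*1 = P)
Z(o) = o²
(Z(y(-4))*(-3))*s = ((-4)²*(-3))*(-10) = (16*(-3))*(-10) = -48*(-10) = 480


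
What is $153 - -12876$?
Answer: $13029$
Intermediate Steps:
$153 - -12876 = 153 + 12876 = 13029$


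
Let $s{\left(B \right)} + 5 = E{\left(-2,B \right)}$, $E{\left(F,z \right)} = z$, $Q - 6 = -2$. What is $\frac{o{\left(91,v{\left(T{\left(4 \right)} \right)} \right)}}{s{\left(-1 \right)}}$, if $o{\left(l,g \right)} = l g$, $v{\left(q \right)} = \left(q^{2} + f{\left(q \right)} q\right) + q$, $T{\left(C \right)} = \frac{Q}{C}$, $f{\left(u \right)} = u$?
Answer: $- \frac{91}{2} \approx -45.5$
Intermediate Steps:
$Q = 4$ ($Q = 6 - 2 = 4$)
$T{\left(C \right)} = \frac{4}{C}$
$s{\left(B \right)} = -5 + B$
$v{\left(q \right)} = q + 2 q^{2}$ ($v{\left(q \right)} = \left(q^{2} + q q\right) + q = \left(q^{2} + q^{2}\right) + q = 2 q^{2} + q = q + 2 q^{2}$)
$o{\left(l,g \right)} = g l$
$\frac{o{\left(91,v{\left(T{\left(4 \right)} \right)} \right)}}{s{\left(-1 \right)}} = \frac{\frac{4}{4} \left(1 + 2 \cdot \frac{4}{4}\right) 91}{-5 - 1} = \frac{4 \cdot \frac{1}{4} \left(1 + 2 \cdot 4 \cdot \frac{1}{4}\right) 91}{-6} = 1 \left(1 + 2 \cdot 1\right) 91 \left(- \frac{1}{6}\right) = 1 \left(1 + 2\right) 91 \left(- \frac{1}{6}\right) = 1 \cdot 3 \cdot 91 \left(- \frac{1}{6}\right) = 3 \cdot 91 \left(- \frac{1}{6}\right) = 273 \left(- \frac{1}{6}\right) = - \frac{91}{2}$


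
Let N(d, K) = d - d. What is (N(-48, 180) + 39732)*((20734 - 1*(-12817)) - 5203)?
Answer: 1126322736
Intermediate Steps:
N(d, K) = 0
(N(-48, 180) + 39732)*((20734 - 1*(-12817)) - 5203) = (0 + 39732)*((20734 - 1*(-12817)) - 5203) = 39732*((20734 + 12817) - 5203) = 39732*(33551 - 5203) = 39732*28348 = 1126322736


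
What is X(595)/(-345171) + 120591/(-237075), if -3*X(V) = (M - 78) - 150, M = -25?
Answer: -41644509386/81831414825 ≈ -0.50891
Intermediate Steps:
X(V) = 253/3 (X(V) = -((-25 - 78) - 150)/3 = -(-103 - 150)/3 = -⅓*(-253) = 253/3)
X(595)/(-345171) + 120591/(-237075) = (253/3)/(-345171) + 120591/(-237075) = (253/3)*(-1/345171) + 120591*(-1/237075) = -253/1035513 - 40197/79025 = -41644509386/81831414825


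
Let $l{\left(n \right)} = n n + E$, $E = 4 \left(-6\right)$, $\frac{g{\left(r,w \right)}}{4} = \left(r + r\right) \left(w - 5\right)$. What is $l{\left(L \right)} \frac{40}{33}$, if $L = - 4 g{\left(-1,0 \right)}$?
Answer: $\frac{1023040}{33} \approx 31001.0$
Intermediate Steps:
$g{\left(r,w \right)} = 8 r \left(-5 + w\right)$ ($g{\left(r,w \right)} = 4 \left(r + r\right) \left(w - 5\right) = 4 \cdot 2 r \left(-5 + w\right) = 8 r \left(-5 + w\right)$)
$E = -24$
$L = -160$ ($L = - 4 \cdot 8 \left(-1\right) \left(-5 + 0\right) = - 4 \cdot 8 \left(-1\right) \left(-5\right) = \left(-4\right) 40 = -160$)
$l{\left(n \right)} = -24 + n^{2}$ ($l{\left(n \right)} = n n - 24 = n^{2} - 24 = -24 + n^{2}$)
$l{\left(L \right)} \frac{40}{33} = \left(-24 + \left(-160\right)^{2}\right) \frac{40}{33} = \left(-24 + 25600\right) 40 \cdot \frac{1}{33} = 25576 \cdot \frac{40}{33} = \frac{1023040}{33}$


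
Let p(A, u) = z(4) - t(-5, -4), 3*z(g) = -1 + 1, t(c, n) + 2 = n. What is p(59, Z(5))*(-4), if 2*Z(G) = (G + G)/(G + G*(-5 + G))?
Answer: -24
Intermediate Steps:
t(c, n) = -2 + n
Z(G) = G/(G + G*(-5 + G)) (Z(G) = ((G + G)/(G + G*(-5 + G)))/2 = ((2*G)/(G + G*(-5 + G)))/2 = (2*G/(G + G*(-5 + G)))/2 = G/(G + G*(-5 + G)))
z(g) = 0 (z(g) = (-1 + 1)/3 = (⅓)*0 = 0)
p(A, u) = 6 (p(A, u) = 0 - (-2 - 4) = 0 - 1*(-6) = 0 + 6 = 6)
p(59, Z(5))*(-4) = 6*(-4) = -24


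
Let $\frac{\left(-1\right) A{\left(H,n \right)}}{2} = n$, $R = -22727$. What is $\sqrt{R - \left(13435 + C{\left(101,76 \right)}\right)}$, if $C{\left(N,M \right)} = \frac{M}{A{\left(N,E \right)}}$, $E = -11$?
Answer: $\frac{2 i \sqrt{1094005}}{11} \approx 190.17 i$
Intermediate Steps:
$A{\left(H,n \right)} = - 2 n$
$C{\left(N,M \right)} = \frac{M}{22}$ ($C{\left(N,M \right)} = \frac{M}{\left(-2\right) \left(-11\right)} = \frac{M}{22}$)
$\sqrt{R - \left(13435 + C{\left(101,76 \right)}\right)} = \sqrt{-22727 - \left(13435 + \frac{1}{22} \cdot 76\right)} = \sqrt{-22727 - \frac{147823}{11}} = \sqrt{- \frac{397820}{11}} = \frac{2 i \sqrt{1094005}}{11}$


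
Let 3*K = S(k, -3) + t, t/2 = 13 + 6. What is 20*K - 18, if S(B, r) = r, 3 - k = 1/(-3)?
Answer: 646/3 ≈ 215.33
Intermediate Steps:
k = 10/3 (k = 3 - 1/(-3) = 3 - 1*(-⅓) = 3 + ⅓ = 10/3 ≈ 3.3333)
t = 38 (t = 2*(13 + 6) = 2*19 = 38)
K = 35/3 (K = (-3 + 38)/3 = (⅓)*35 = 35/3 ≈ 11.667)
20*K - 18 = 20*(35/3) - 18 = 700/3 - 18 = 646/3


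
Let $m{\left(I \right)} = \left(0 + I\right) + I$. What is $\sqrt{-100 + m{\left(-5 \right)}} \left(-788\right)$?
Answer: $- 788 i \sqrt{110} \approx - 8264.6 i$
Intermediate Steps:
$m{\left(I \right)} = 2 I$ ($m{\left(I \right)} = I + I = 2 I$)
$\sqrt{-100 + m{\left(-5 \right)}} \left(-788\right) = \sqrt{-100 + 2 \left(-5\right)} \left(-788\right) = \sqrt{-100 - 10} \left(-788\right) = \sqrt{-110} \left(-788\right) = i \sqrt{110} \left(-788\right) = - 788 i \sqrt{110}$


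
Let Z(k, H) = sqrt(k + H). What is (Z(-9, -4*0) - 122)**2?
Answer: 14875 - 732*I ≈ 14875.0 - 732.0*I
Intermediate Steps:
Z(k, H) = sqrt(H + k)
(Z(-9, -4*0) - 122)**2 = (sqrt(-4*0 - 9) - 122)**2 = (sqrt(0 - 9) - 122)**2 = (sqrt(-9) - 122)**2 = (3*I - 122)**2 = (-122 + 3*I)**2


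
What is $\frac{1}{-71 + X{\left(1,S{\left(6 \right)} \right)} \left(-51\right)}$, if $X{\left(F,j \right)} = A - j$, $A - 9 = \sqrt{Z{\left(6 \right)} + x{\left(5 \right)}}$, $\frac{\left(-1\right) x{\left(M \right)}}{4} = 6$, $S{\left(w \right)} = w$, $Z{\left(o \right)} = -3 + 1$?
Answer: $\frac{i}{- 224 i + 51 \sqrt{26}} \approx -0.0019015 + 0.0022075 i$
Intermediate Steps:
$Z{\left(o \right)} = -2$
$x{\left(M \right)} = -24$ ($x{\left(M \right)} = \left(-4\right) 6 = -24$)
$A = 9 + i \sqrt{26}$ ($A = 9 + \sqrt{-2 - 24} = 9 + \sqrt{-26} = 9 + i \sqrt{26} \approx 9.0 + 5.099 i$)
$X{\left(F,j \right)} = 9 - j + i \sqrt{26}$ ($X{\left(F,j \right)} = \left(9 + i \sqrt{26}\right) - j = 9 - j + i \sqrt{26}$)
$\frac{1}{-71 + X{\left(1,S{\left(6 \right)} \right)} \left(-51\right)} = \frac{1}{-71 + \left(9 - 6 + i \sqrt{26}\right) \left(-51\right)} = \frac{1}{-71 + \left(3 + i \sqrt{26}\right) \left(-51\right)} = \frac{1}{-71 - \left(153 + 51 i \sqrt{26}\right)} = \frac{1}{-224 - 51 i \sqrt{26}}$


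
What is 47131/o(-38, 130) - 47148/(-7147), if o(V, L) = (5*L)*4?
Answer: 459430057/18582200 ≈ 24.724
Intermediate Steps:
o(V, L) = 20*L
47131/o(-38, 130) - 47148/(-7147) = 47131/((20*130)) - 47148/(-7147) = 47131/2600 - 47148*(-1/7147) = 47131*(1/2600) + 47148/7147 = 47131/2600 + 47148/7147 = 459430057/18582200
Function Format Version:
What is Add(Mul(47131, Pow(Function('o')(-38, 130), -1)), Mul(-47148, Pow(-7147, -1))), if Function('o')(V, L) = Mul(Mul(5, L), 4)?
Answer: Rational(459430057, 18582200) ≈ 24.724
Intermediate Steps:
Function('o')(V, L) = Mul(20, L)
Add(Mul(47131, Pow(Function('o')(-38, 130), -1)), Mul(-47148, Pow(-7147, -1))) = Add(Mul(47131, Pow(Mul(20, 130), -1)), Mul(-47148, Pow(-7147, -1))) = Add(Mul(47131, Pow(2600, -1)), Mul(-47148, Rational(-1, 7147))) = Add(Mul(47131, Rational(1, 2600)), Rational(47148, 7147)) = Add(Rational(47131, 2600), Rational(47148, 7147)) = Rational(459430057, 18582200)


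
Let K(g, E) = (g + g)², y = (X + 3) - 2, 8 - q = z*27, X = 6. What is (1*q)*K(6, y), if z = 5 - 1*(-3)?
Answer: -29952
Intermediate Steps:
z = 8 (z = 5 + 3 = 8)
q = -208 (q = 8 - 8*27 = 8 - 1*216 = 8 - 216 = -208)
y = 7 (y = (6 + 3) - 2 = 9 - 2 = 7)
K(g, E) = 4*g² (K(g, E) = (2*g)² = 4*g²)
(1*q)*K(6, y) = (1*(-208))*(4*6²) = -832*36 = -208*144 = -29952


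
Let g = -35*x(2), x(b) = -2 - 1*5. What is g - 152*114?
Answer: -17083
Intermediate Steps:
x(b) = -7 (x(b) = -2 - 5 = -7)
g = 245 (g = -35*(-7) = 245)
g - 152*114 = 245 - 152*114 = 245 - 17328 = -17083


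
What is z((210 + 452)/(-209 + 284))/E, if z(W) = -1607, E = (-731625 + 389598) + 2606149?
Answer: -1607/2264122 ≈ -0.00070977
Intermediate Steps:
E = 2264122 (E = -342027 + 2606149 = 2264122)
z((210 + 452)/(-209 + 284))/E = -1607/2264122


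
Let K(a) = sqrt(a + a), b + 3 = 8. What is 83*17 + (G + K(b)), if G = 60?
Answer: 1471 + sqrt(10) ≈ 1474.2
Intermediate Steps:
b = 5 (b = -3 + 8 = 5)
K(a) = sqrt(2)*sqrt(a) (K(a) = sqrt(2*a) = sqrt(2)*sqrt(a))
83*17 + (G + K(b)) = 83*17 + (60 + sqrt(2)*sqrt(5)) = 1411 + (60 + sqrt(10)) = 1471 + sqrt(10)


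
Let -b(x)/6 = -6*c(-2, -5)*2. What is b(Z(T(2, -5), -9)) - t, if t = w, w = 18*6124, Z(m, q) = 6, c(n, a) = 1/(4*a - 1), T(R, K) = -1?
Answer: -771648/7 ≈ -1.1024e+5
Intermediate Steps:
c(n, a) = 1/(-1 + 4*a)
w = 110232
b(x) = -24/7 (b(x) = -6*(-6/(-1 + 4*(-5)))*2 = -6*(-6/(-1 - 20))*2 = -6*(-6/(-21))*2 = -6*(-6*(-1/21))*2 = -12*2/7 = -6*4/7 = -24/7)
t = 110232
b(Z(T(2, -5), -9)) - t = -24/7 - 1*110232 = -24/7 - 110232 = -771648/7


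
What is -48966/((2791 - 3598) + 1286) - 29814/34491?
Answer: -567722404/5507063 ≈ -103.09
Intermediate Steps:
-48966/((2791 - 3598) + 1286) - 29814/34491 = -48966/(-807 + 1286) - 29814*1/34491 = -48966/479 - 9938/11497 = -567722404/5507063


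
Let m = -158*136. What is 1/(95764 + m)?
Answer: 1/74276 ≈ 1.3463e-5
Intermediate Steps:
m = -21488
1/(95764 + m) = 1/(95764 - 21488) = 1/74276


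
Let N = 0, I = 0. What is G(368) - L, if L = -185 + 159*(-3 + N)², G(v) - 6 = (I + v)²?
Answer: 134184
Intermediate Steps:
G(v) = 6 + v² (G(v) = 6 + (0 + v)² = 6 + v²)
L = 1246 (L = -185 + 159*(-3 + 0)² = -185 + 159*(-3)² = -185 + 159*9 = -185 + 1431 = 1246)
G(368) - L = (6 + 368²) - 1*1246 = (6 + 135424) - 1246 = 135430 - 1246 = 134184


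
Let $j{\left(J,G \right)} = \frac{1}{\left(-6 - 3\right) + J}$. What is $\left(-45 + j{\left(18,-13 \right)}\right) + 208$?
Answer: $\frac{1468}{9} \approx 163.11$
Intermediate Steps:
$j{\left(J,G \right)} = \frac{1}{-9 + J}$ ($j{\left(J,G \right)} = \frac{1}{\left(-6 - 3\right) + J} = \frac{1}{-9 + J}$)
$\left(-45 + j{\left(18,-13 \right)}\right) + 208 = \left(-45 + \frac{1}{-9 + 18}\right) + 208 = \left(-45 + \frac{1}{9}\right) + 208 = - \frac{404}{9} + 208 = \frac{1468}{9}$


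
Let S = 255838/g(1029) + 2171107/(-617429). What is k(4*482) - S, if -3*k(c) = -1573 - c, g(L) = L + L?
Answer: 664688461499/635334441 ≈ 1046.2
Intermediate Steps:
g(L) = 2*L
k(c) = 1573/3 + c/3 (k(c) = -(-1573 - c)/3 = 1573/3 + c/3)
S = 76746831148/635334441 (S = 255838/((2*1029)) + 2171107/(-617429) = 255838/2058 + 2171107*(-1/617429) = 255838*(1/2058) - 2171107/617429 = 127919/1029 - 2171107/617429 = 76746831148/635334441 ≈ 120.80)
k(4*482) - S = (1573/3 + (4*482)/3) - 1*76746831148/635334441 = (1573/3 + (⅓)*1928) - 76746831148/635334441 = (1573/3 + 1928/3) - 76746831148/635334441 = 1167 - 76746831148/635334441 = 664688461499/635334441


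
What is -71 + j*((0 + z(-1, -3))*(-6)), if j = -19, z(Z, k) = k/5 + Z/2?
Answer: -982/5 ≈ -196.40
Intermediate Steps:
z(Z, k) = Z/2 + k/5 (z(Z, k) = k*(⅕) + Z*(½) = k/5 + Z/2 = Z/2 + k/5)
-71 + j*((0 + z(-1, -3))*(-6)) = -71 - 19*(0 + ((½)*(-1) + (⅕)*(-3)))*(-6) = -71 - 19*(0 + (-½ - ⅗))*(-6) = -71 - 19*(0 - 11/10)*(-6) = -71 - (-209)*(-6)/10 = -71 - 19*33/5 = -71 - 627/5 = -982/5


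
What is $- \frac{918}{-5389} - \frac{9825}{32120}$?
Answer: $- \frac{276009}{2036408} \approx -0.13554$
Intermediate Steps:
$- \frac{918}{-5389} - \frac{9825}{32120} = \left(-918\right) \left(- \frac{1}{5389}\right) - \frac{1965}{6424} = \frac{54}{317} - \frac{1965}{6424} = - \frac{276009}{2036408}$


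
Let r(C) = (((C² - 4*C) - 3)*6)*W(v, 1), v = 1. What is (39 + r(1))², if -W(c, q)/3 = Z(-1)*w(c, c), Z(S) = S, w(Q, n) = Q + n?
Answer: 31329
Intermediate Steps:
W(c, q) = 6*c (W(c, q) = -(-3)*(c + c) = -(-3)*2*c = -(-6)*c = 6*c)
r(C) = -108 - 144*C + 36*C² (r(C) = (((C² - 4*C) - 3)*6)*(6*1) = ((-3 + C² - 4*C)*6)*6 = (-18 - 24*C + 6*C²)*6 = -108 - 144*C + 36*C²)
(39 + r(1))² = (39 + (-108 - 144*1 + 36*1²))² = (39 + (-108 - 144 + 36*1))² = (39 + (-108 - 144 + 36))² = (39 - 216)² = (-177)² = 31329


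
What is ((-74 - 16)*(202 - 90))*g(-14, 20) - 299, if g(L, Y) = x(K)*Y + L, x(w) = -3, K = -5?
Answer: 745621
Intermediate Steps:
g(L, Y) = L - 3*Y (g(L, Y) = -3*Y + L = L - 3*Y)
((-74 - 16)*(202 - 90))*g(-14, 20) - 299 = ((-74 - 16)*(202 - 90))*(-14 - 3*20) - 299 = (-90*112)*(-14 - 60) - 299 = -10080*(-74) - 299 = 745920 - 299 = 745621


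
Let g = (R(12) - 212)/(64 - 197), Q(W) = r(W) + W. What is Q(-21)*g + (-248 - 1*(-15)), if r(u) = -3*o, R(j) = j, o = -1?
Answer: -34589/133 ≈ -260.07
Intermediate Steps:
r(u) = 3 (r(u) = -3*(-1) = 3)
Q(W) = 3 + W
g = 200/133 (g = (12 - 212)/(64 - 197) = -200/(-133) = -200*(-1/133) = 200/133 ≈ 1.5038)
Q(-21)*g + (-248 - 1*(-15)) = (3 - 21)*(200/133) + (-248 - 1*(-15)) = -18*200/133 + (-248 + 15) = -3600/133 - 233 = -34589/133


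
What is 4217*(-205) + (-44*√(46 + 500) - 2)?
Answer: -864487 - 44*√546 ≈ -8.6552e+5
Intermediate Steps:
4217*(-205) + (-44*√(46 + 500) - 2) = -864485 + (-44*√546 - 2) = -864485 + (-2 - 44*√546) = -864487 - 44*√546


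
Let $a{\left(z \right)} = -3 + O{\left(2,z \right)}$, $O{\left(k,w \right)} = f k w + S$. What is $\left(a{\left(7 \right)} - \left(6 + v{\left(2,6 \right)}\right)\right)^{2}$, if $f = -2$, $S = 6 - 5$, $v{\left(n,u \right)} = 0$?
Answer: $1296$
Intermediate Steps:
$S = 1$
$O{\left(k,w \right)} = 1 - 2 k w$ ($O{\left(k,w \right)} = - 2 k w + 1 = 1 - 2 k w$)
$a{\left(z \right)} = -2 - 4 z$ ($a{\left(z \right)} = -3 + \left(1 - 4 z\right) = -3 - \left(-1 + 4 z\right) = -2 - 4 z$)
$\left(a{\left(7 \right)} - \left(6 + v{\left(2,6 \right)}\right)\right)^{2} = \left(\left(-2 - 28\right) + \left(\left(3 - 9\right) - 0\right)\right)^{2} = \left(\left(-2 - 28\right) + \left(\left(3 - 9\right) + 0\right)\right)^{2} = \left(-30 + \left(-6 + 0\right)\right)^{2} = \left(-30 - 6\right)^{2} = \left(-36\right)^{2} = 1296$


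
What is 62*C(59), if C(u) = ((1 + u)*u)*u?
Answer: 12949320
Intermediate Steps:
C(u) = u²*(1 + u) (C(u) = (u*(1 + u))*u = u²*(1 + u))
62*C(59) = 62*(59²*(1 + 59)) = 62*(3481*60) = 62*208860 = 12949320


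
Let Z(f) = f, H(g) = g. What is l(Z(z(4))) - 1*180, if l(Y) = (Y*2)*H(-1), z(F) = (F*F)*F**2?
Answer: -692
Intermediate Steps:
z(F) = F**4 (z(F) = F**2*F**2 = F**4)
l(Y) = -2*Y (l(Y) = (Y*2)*(-1) = (2*Y)*(-1) = -2*Y)
l(Z(z(4))) - 1*180 = -2*4**4 - 1*180 = -2*256 - 180 = -512 - 180 = -692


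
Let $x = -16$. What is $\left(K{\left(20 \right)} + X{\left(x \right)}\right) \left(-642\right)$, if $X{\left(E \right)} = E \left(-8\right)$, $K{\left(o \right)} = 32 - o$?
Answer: $-89880$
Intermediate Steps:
$X{\left(E \right)} = - 8 E$
$\left(K{\left(20 \right)} + X{\left(x \right)}\right) \left(-642\right) = \left(\left(32 - 20\right) - -128\right) \left(-642\right) = \left(\left(32 - 20\right) + 128\right) \left(-642\right) = \left(12 + 128\right) \left(-642\right) = 140 \left(-642\right) = -89880$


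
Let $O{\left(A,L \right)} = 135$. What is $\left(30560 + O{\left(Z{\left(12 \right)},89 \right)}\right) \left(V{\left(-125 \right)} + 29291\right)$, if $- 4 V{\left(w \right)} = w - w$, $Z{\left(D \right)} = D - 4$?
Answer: $899087245$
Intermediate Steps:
$Z{\left(D \right)} = -4 + D$ ($Z{\left(D \right)} = D - 4 = -4 + D$)
$V{\left(w \right)} = 0$ ($V{\left(w \right)} = - \frac{w - w}{4} = \left(- \frac{1}{4}\right) 0 = 0$)
$\left(30560 + O{\left(Z{\left(12 \right)},89 \right)}\right) \left(V{\left(-125 \right)} + 29291\right) = \left(30560 + 135\right) \left(0 + 29291\right) = 30695 \cdot 29291 = 899087245$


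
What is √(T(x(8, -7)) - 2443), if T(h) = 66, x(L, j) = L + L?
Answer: I*√2377 ≈ 48.755*I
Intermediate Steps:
x(L, j) = 2*L
√(T(x(8, -7)) - 2443) = √(66 - 2443) = √(-2377) = I*√2377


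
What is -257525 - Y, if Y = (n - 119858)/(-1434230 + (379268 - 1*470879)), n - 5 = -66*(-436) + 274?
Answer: -392942294328/1525841 ≈ -2.5753e+5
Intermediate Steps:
n = 29055 (n = 5 + (-66*(-436) + 274) = 5 + (28776 + 274) = 5 + 29050 = 29055)
Y = 90803/1525841 (Y = (29055 - 119858)/(-1434230 + (379268 - 1*470879)) = -90803/(-1434230 + (379268 - 470879)) = -90803/(-1434230 - 91611) = -90803/(-1525841) = -90803*(-1/1525841) = 90803/1525841 ≈ 0.059510)
-257525 - Y = -257525 - 1*90803/1525841 = -257525 - 90803/1525841 = -392942294328/1525841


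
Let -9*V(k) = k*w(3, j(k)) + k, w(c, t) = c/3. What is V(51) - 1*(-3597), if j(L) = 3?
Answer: 10757/3 ≈ 3585.7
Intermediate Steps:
w(c, t) = c/3 (w(c, t) = c*(⅓) = c/3)
V(k) = -2*k/9 (V(k) = -(k*((⅓)*3) + k)/9 = -(k*1 + k)/9 = -(k + k)/9 = -2*k/9)
V(51) - 1*(-3597) = -2/9*51 - 1*(-3597) = -34/3 + 3597 = 10757/3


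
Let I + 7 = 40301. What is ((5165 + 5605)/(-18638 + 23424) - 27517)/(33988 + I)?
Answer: -32921398/88878413 ≈ -0.37041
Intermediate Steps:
I = 40294 (I = -7 + 40301 = 40294)
((5165 + 5605)/(-18638 + 23424) - 27517)/(33988 + I) = ((5165 + 5605)/(-18638 + 23424) - 27517)/(33988 + 40294) = (10770/4786 - 27517)/74282 = (10770*(1/4786) - 27517)*(1/74282) = (5385/2393 - 27517)*(1/74282) = -65842796/2393*1/74282 = -32921398/88878413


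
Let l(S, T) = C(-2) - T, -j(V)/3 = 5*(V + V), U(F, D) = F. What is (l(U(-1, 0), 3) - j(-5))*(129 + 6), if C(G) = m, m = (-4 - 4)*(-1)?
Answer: -19575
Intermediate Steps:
j(V) = -30*V (j(V) = -15*(V + V) = -15*2*V = -30*V)
m = 8 (m = -8*(-1) = 8)
C(G) = 8
l(S, T) = 8 - T
(l(U(-1, 0), 3) - j(-5))*(129 + 6) = ((8 - 1*3) - (-30)*(-5))*(129 + 6) = ((8 - 3) - 1*150)*135 = (5 - 150)*135 = -145*135 = -19575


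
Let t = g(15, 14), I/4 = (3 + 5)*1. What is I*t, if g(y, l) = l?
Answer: 448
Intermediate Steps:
I = 32 (I = 4*((3 + 5)*1) = 4*(8*1) = 4*8 = 32)
t = 14
I*t = 32*14 = 448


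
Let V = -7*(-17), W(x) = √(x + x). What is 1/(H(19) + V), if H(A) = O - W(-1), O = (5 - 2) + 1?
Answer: 123/15131 + I*√2/15131 ≈ 0.008129 + 9.3465e-5*I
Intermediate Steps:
O = 4 (O = 3 + 1 = 4)
W(x) = √2*√x (W(x) = √(2*x) = √2*√x)
H(A) = 4 - I*√2 (H(A) = 4 - √2*√(-1) = 4 - √2*I = 4 - I*√2)
V = 119
1/(H(19) + V) = 1/((4 - I*√2) + 119) = 1/(123 - I*√2)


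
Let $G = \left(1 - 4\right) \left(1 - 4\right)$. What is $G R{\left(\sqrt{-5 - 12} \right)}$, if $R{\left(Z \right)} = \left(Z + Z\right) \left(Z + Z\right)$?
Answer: $-612$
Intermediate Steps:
$R{\left(Z \right)} = 4 Z^{2}$ ($R{\left(Z \right)} = 2 Z 2 Z = 4 Z^{2}$)
$G = 9$ ($G = \left(-3\right) \left(-3\right) = 9$)
$G R{\left(\sqrt{-5 - 12} \right)} = 9 \cdot 4 \left(\sqrt{-5 - 12}\right)^{2} = 9 \cdot 4 \left(\sqrt{-17}\right)^{2} = 9 \cdot 4 \left(i \sqrt{17}\right)^{2} = 9 \cdot 4 \left(-17\right) = 9 \left(-68\right) = -612$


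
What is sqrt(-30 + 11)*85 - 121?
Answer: -121 + 85*I*sqrt(19) ≈ -121.0 + 370.51*I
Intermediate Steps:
sqrt(-30 + 11)*85 - 121 = sqrt(-19)*85 - 121 = (I*sqrt(19))*85 - 121 = 85*I*sqrt(19) - 121 = -121 + 85*I*sqrt(19)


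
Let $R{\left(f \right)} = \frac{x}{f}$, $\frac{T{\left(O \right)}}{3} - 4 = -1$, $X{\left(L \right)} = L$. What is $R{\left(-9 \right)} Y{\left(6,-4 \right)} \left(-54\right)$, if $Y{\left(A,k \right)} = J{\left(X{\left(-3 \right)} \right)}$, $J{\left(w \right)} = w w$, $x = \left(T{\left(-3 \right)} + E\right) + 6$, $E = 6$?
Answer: $1134$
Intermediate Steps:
$T{\left(O \right)} = 9$ ($T{\left(O \right)} = 12 + 3 \left(-1\right) = 12 - 3 = 9$)
$x = 21$ ($x = \left(9 + 6\right) + 6 = 15 + 6 = 21$)
$J{\left(w \right)} = w^{2}$
$Y{\left(A,k \right)} = 9$ ($Y{\left(A,k \right)} = \left(-3\right)^{2} = 9$)
$R{\left(f \right)} = \frac{21}{f}$
$R{\left(-9 \right)} Y{\left(6,-4 \right)} \left(-54\right) = \frac{21}{-9} \cdot 9 \left(-54\right) = 21 \left(- \frac{1}{9}\right) 9 \left(-54\right) = \left(- \frac{7}{3}\right) 9 \left(-54\right) = \left(-21\right) \left(-54\right) = 1134$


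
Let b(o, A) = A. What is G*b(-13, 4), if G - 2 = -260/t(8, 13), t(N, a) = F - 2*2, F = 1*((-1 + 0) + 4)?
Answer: 1048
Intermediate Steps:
F = 3 (F = 1*(-1 + 4) = 1*3 = 3)
t(N, a) = -1 (t(N, a) = 3 - 2*2 = 3 - 4 = -1)
G = 262 (G = 2 - 260/(-1) = 2 - 260*(-1) = 2 + 260 = 262)
G*b(-13, 4) = 262*4 = 1048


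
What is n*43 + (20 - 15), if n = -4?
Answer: -167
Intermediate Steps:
n*43 + (20 - 15) = -4*43 + (20 - 15) = -172 + 5 = -167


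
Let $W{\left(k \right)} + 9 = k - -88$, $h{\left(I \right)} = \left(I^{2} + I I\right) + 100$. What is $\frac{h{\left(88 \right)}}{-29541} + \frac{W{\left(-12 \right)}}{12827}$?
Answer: $- \frac{65989343}{126307469} \approx -0.52245$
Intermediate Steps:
$h{\left(I \right)} = 100 + 2 I^{2}$ ($h{\left(I \right)} = \left(I^{2} + I^{2}\right) + 100 = 2 I^{2} + 100 = 100 + 2 I^{2}$)
$W{\left(k \right)} = 79 + k$ ($W{\left(k \right)} = -9 + \left(k - -88\right) = -9 + \left(k + 88\right) = -9 + \left(88 + k\right) = 79 + k$)
$\frac{h{\left(88 \right)}}{-29541} + \frac{W{\left(-12 \right)}}{12827} = \frac{100 + 2 \cdot 88^{2}}{-29541} + \frac{79 - 12}{12827} = \left(100 + 2 \cdot 7744\right) \left(- \frac{1}{29541}\right) + 67 \cdot \frac{1}{12827} = \left(100 + 15488\right) \left(- \frac{1}{29541}\right) + \frac{67}{12827} = 15588 \left(- \frac{1}{29541}\right) + \frac{67}{12827} = - \frac{5196}{9847} + \frac{67}{12827} = - \frac{65989343}{126307469}$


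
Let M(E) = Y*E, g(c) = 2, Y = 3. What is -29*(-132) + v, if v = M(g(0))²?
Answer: 3864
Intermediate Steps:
M(E) = 3*E
v = 36 (v = (3*2)² = 6² = 36)
-29*(-132) + v = -29*(-132) + 36 = 3828 + 36 = 3864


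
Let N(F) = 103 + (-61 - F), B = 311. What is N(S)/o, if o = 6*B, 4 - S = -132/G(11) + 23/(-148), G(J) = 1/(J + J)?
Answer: -141397/92056 ≈ -1.5360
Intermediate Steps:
G(J) = 1/(2*J)
S = 430407/148 (S = 4 - (-132/((1/2)/11) + 23/(-148)) = 4 - (-132/((1/2)*(1/11)) + 23*(-1/148)) = 4 - (-132/1/22 - 23/148) = 4 - (-132*22 - 23/148) = 4 - (-2904 - 23/148) = 4 - 1*(-429815/148) = 4 + 429815/148 = 430407/148 ≈ 2908.2)
N(F) = 42 - F
o = 1866 (o = 6*311 = 1866)
N(S)/o = (42 - 1*430407/148)/1866 = (42 - 430407/148)*(1/1866) = -424191/148*1/1866 = -141397/92056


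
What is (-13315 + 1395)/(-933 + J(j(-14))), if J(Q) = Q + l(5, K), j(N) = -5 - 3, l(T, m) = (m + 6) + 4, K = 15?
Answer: 2980/229 ≈ 13.013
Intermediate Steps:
l(T, m) = 10 + m (l(T, m) = (6 + m) + 4 = 10 + m)
j(N) = -8
J(Q) = 25 + Q (J(Q) = Q + (10 + 15) = Q + 25 = 25 + Q)
(-13315 + 1395)/(-933 + J(j(-14))) = (-13315 + 1395)/(-933 + (25 - 8)) = -11920/(-933 + 17) = -11920/(-916) = -11920*(-1/916) = 2980/229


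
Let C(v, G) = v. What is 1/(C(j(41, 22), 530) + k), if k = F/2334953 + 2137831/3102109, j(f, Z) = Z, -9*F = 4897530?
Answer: 7243278715877/162655792001707 ≈ 0.044531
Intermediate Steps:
F = -544170 (F = -⅑*4897530 = -544170)
k = 3303660252413/7243278715877 (k = -544170/2334953 + 2137831/3102109 = 3303660252413/7243278715877 ≈ 0.45610)
1/(C(j(41, 22), 530) + k) = 1/(22 + 3303660252413/7243278715877) = 1/(162655792001707/7243278715877) = 7243278715877/162655792001707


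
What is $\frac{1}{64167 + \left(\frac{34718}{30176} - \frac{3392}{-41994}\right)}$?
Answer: $\frac{316802736}{20328671237083} \approx 1.5584 \cdot 10^{-5}$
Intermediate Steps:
$\frac{1}{64167 + \left(\frac{34718}{30176} - \frac{3392}{-41994}\right)} = \frac{1}{64167 + \left(34718 \cdot \frac{1}{30176} - - \frac{1696}{20997}\right)} = \frac{1}{64167 + \left(\frac{17359}{15088} + \frac{1696}{20997}\right)} = \frac{1}{64167 + \frac{390076171}{316802736}} = \frac{1}{\frac{20328671237083}{316802736}} = \frac{316802736}{20328671237083}$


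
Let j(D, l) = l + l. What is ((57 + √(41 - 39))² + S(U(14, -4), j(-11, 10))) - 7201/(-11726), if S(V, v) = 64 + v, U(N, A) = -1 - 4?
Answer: 39113411/11726 + 114*√2 ≈ 3496.8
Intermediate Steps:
j(D, l) = 2*l
U(N, A) = -5
((57 + √(41 - 39))² + S(U(14, -4), j(-11, 10))) - 7201/(-11726) = ((57 + √(41 - 39))² + (64 + 2*10)) - 7201/(-11726) = ((57 + √2)² + (64 + 20)) - 7201*(-1/11726) = ((57 + √2)² + 84) + 7201/11726 = (84 + (57 + √2)²) + 7201/11726 = 992185/11726 + (57 + √2)²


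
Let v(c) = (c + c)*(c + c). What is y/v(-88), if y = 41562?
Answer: 20781/15488 ≈ 1.3417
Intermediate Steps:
v(c) = 4*c² (v(c) = (2*c)*(2*c) = 4*c²)
y/v(-88) = 41562/((4*(-88)²)) = 41562/((4*7744)) = 41562/30976 = 41562*(1/30976) = 20781/15488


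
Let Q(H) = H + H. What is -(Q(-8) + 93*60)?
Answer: -5564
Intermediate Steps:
Q(H) = 2*H
-(Q(-8) + 93*60) = -(2*(-8) + 93*60) = -(-16 + 5580) = -1*5564 = -5564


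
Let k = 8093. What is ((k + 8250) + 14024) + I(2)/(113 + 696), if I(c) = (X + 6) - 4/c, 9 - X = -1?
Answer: 24566917/809 ≈ 30367.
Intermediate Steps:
X = 10 (X = 9 - 1*(-1) = 9 + 1 = 10)
I(c) = 16 - 4/c (I(c) = (10 + 6) - 4/c = 16 - 4/c)
((k + 8250) + 14024) + I(2)/(113 + 696) = ((8093 + 8250) + 14024) + (16 - 4/2)/(113 + 696) = (16343 + 14024) + (16 - 4*½)/809 = 30367 + (16 - 2)/809 = 30367 + (1/809)*14 = 30367 + 14/809 = 24566917/809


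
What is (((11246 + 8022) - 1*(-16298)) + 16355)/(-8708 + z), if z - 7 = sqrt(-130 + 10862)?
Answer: -50196069/8410741 - 11538*sqrt(2683)/8410741 ≈ -6.0391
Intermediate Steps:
z = 7 + 2*sqrt(2683) (z = 7 + sqrt(-130 + 10862) = 7 + sqrt(10732) = 7 + 2*sqrt(2683) ≈ 110.60)
(((11246 + 8022) - 1*(-16298)) + 16355)/(-8708 + z) = (((11246 + 8022) - 1*(-16298)) + 16355)/(-8708 + (7 + 2*sqrt(2683))) = ((19268 + 16298) + 16355)/(-8701 + 2*sqrt(2683)) = (35566 + 16355)/(-8701 + 2*sqrt(2683)) = 51921/(-8701 + 2*sqrt(2683))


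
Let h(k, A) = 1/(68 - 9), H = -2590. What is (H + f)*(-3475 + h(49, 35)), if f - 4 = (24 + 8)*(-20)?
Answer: 661407424/59 ≈ 1.1210e+7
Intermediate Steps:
f = -636 (f = 4 + (24 + 8)*(-20) = 4 + 32*(-20) = 4 - 640 = -636)
h(k, A) = 1/59
(H + f)*(-3475 + h(49, 35)) = (-2590 - 636)*(-3475 + 1/59) = -3226*(-205024/59) = 661407424/59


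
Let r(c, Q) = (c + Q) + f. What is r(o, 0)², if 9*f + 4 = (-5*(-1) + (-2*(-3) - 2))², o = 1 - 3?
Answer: 3481/81 ≈ 42.975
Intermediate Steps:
o = -2
f = 77/9 (f = -4/9 + (-5*(-1) + (-2*(-3) - 2))²/9 = -4/9 + (5 + (6 - 2))²/9 = -4/9 + (5 + 4)²/9 = -4/9 + (⅑)*9² = -4/9 + (⅑)*81 = -4/9 + 9 = 77/9 ≈ 8.5556)
r(c, Q) = 77/9 + Q + c (r(c, Q) = (c + Q) + 77/9 = (Q + c) + 77/9 = 77/9 + Q + c)
r(o, 0)² = (77/9 + 0 - 2)² = (59/9)² = 3481/81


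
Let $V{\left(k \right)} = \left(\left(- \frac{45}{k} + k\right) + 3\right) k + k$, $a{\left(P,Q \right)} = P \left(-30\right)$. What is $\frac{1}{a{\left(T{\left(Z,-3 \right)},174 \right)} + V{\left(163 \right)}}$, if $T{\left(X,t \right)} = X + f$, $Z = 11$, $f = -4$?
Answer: $\frac{1}{26966} \approx 3.7084 \cdot 10^{-5}$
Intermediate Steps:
$T{\left(X,t \right)} = -4 + X$ ($T{\left(X,t \right)} = X - 4 = -4 + X$)
$a{\left(P,Q \right)} = - 30 P$
$V{\left(k \right)} = k + k \left(3 + k - \frac{45}{k}\right)$ ($V{\left(k \right)} = \left(\left(k - \frac{45}{k}\right) + 3\right) k + k = \left(3 + k - \frac{45}{k}\right) k + k = k \left(3 + k - \frac{45}{k}\right) + k = k + k \left(3 + k - \frac{45}{k}\right)$)
$\frac{1}{a{\left(T{\left(Z,-3 \right)},174 \right)} + V{\left(163 \right)}} = \frac{1}{- 30 \left(-4 + 11\right) + \left(-45 + 163^{2} + 4 \cdot 163\right)} = \frac{1}{\left(-30\right) 7 + \left(-45 + 26569 + 652\right)} = \frac{1}{-210 + 27176} = \frac{1}{26966}$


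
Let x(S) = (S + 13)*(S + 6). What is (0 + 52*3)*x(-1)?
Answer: 9360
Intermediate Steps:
x(S) = (6 + S)*(13 + S) (x(S) = (13 + S)*(6 + S) = (6 + S)*(13 + S))
(0 + 52*3)*x(-1) = (0 + 52*3)*(78 + (-1)² + 19*(-1)) = (0 + 156)*(78 + 1 - 19) = 156*60 = 9360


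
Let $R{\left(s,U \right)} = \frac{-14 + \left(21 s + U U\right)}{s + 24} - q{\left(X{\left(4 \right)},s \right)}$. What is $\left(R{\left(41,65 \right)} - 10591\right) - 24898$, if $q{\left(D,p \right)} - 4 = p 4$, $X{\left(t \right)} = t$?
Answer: $- \frac{2312633}{65} \approx -35579.0$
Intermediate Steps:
$q{\left(D,p \right)} = 4 + 4 p$ ($q{\left(D,p \right)} = 4 + p 4 = 4 + 4 p$)
$R{\left(s,U \right)} = -4 - 4 s + \frac{-14 + U^{2} + 21 s}{24 + s}$ ($R{\left(s,U \right)} = \frac{-14 + \left(21 s + U U\right)}{s + 24} - \left(4 + 4 s\right) = \frac{-14 + \left(21 s + U^{2}\right)}{24 + s} - \left(4 + 4 s\right) = \frac{-14 + \left(U^{2} + 21 s\right)}{24 + s} - \left(4 + 4 s\right) = \frac{-14 + U^{2} + 21 s}{24 + s} - \left(4 + 4 s\right) = -4 - 4 s + \frac{-14 + U^{2} + 21 s}{24 + s}$)
$\left(R{\left(41,65 \right)} - 10591\right) - 24898 = \left(\frac{-110 + 65^{2} - 3239 - 4 \cdot 41^{2}}{24 + 41} - 10591\right) - 24898 = \left(\frac{-110 + 4225 - 3239 - 6724}{65} - 10591\right) - 24898 = \left(\frac{1}{65} \left(-5848\right) - 10591\right) - 24898 = \left(- \frac{5848}{65} - 10591\right) - 24898 = - \frac{694263}{65} - 24898 = - \frac{2312633}{65}$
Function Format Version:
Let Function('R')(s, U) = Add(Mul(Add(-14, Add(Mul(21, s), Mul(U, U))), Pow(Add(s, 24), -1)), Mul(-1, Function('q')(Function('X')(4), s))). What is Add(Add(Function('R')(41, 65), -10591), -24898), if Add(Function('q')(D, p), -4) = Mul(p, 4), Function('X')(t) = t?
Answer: Rational(-2312633, 65) ≈ -35579.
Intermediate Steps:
Function('q')(D, p) = Add(4, Mul(4, p)) (Function('q')(D, p) = Add(4, Mul(p, 4)) = Add(4, Mul(4, p)))
Function('R')(s, U) = Add(-4, Mul(-4, s), Mul(Pow(Add(24, s), -1), Add(-14, Pow(U, 2), Mul(21, s)))) (Function('R')(s, U) = Add(Mul(Add(-14, Add(Mul(21, s), Mul(U, U))), Pow(Add(s, 24), -1)), Mul(-1, Add(4, Mul(4, s)))) = Add(Mul(Add(-14, Add(Mul(21, s), Pow(U, 2))), Pow(Add(24, s), -1)), Add(-4, Mul(-4, s))) = Add(Mul(Add(-14, Add(Pow(U, 2), Mul(21, s))), Pow(Add(24, s), -1)), Add(-4, Mul(-4, s))) = Add(Mul(Add(-14, Pow(U, 2), Mul(21, s)), Pow(Add(24, s), -1)), Add(-4, Mul(-4, s))) = Add(Mul(Pow(Add(24, s), -1), Add(-14, Pow(U, 2), Mul(21, s))), Add(-4, Mul(-4, s))) = Add(-4, Mul(-4, s), Mul(Pow(Add(24, s), -1), Add(-14, Pow(U, 2), Mul(21, s)))))
Add(Add(Function('R')(41, 65), -10591), -24898) = Add(Add(Mul(Pow(Add(24, 41), -1), Add(-110, Pow(65, 2), Mul(-79, 41), Mul(-4, Pow(41, 2)))), -10591), -24898) = Add(Add(Mul(Pow(65, -1), Add(-110, 4225, -3239, Mul(-4, 1681))), -10591), -24898) = Add(Add(Mul(Rational(1, 65), Add(-110, 4225, -3239, -6724)), -10591), -24898) = Add(Add(Mul(Rational(1, 65), -5848), -10591), -24898) = Add(Add(Rational(-5848, 65), -10591), -24898) = Add(Rational(-694263, 65), -24898) = Rational(-2312633, 65)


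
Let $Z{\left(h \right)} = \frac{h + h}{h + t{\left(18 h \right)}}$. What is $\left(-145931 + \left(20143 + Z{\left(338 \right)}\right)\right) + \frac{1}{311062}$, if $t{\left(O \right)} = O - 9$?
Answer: $- \frac{250926799863203}{1994840606} \approx -1.2579 \cdot 10^{5}$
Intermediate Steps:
$t{\left(O \right)} = -9 + O$
$Z{\left(h \right)} = \frac{2 h}{-9 + 19 h}$ ($Z{\left(h \right)} = \frac{h + h}{h + \left(-9 + 18 h\right)} = \frac{2 h}{-9 + 19 h}$)
$\left(-145931 + \left(20143 + Z{\left(338 \right)}\right)\right) + \frac{1}{311062} = \left(-145931 + \left(20143 + 2 \cdot 338 \frac{1}{-9 + 19 \cdot 338}\right)\right) + \frac{1}{311062} = \left(-145931 + \left(20143 + 2 \cdot 338 \frac{1}{-9 + 6422}\right)\right) + \frac{1}{311062} = \left(-145931 + \left(20143 + 2 \cdot 338 \cdot \frac{1}{6413}\right)\right) + \frac{1}{311062} = \left(-145931 + \left(20143 + \frac{676}{6413}\right)\right) + \frac{1}{311062} = \left(-145931 + \frac{129177735}{6413}\right) + \frac{1}{311062} = - \frac{806677768}{6413} + \frac{1}{311062} = - \frac{250926799863203}{1994840606}$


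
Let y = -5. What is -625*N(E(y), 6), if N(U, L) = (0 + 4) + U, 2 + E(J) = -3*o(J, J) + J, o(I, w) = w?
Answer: -7500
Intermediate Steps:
E(J) = -2 - 2*J (E(J) = -2 + (-3*J + J) = -2 - 2*J)
N(U, L) = 4 + U
-625*N(E(y), 6) = -625*(4 + (-2 - 2*(-5))) = -625*(4 + (-2 + 10)) = -625*(4 + 8) = -625*12 = -7500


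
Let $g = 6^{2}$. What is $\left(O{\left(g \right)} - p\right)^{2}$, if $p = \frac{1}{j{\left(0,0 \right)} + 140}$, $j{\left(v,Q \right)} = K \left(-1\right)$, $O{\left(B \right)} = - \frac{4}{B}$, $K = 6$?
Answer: $\frac{20449}{1454436} \approx 0.01406$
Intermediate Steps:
$g = 36$
$j{\left(v,Q \right)} = -6$ ($j{\left(v,Q \right)} = 6 \left(-1\right) = -6$)
$p = \frac{1}{134}$ ($p = \frac{1}{-6 + 140} = \frac{1}{134} \approx 0.0074627$)
$\left(O{\left(g \right)} - p\right)^{2} = \left(- \frac{4}{36} - \frac{1}{134}\right)^{2} = \left(\left(-4\right) \frac{1}{36} - \frac{1}{134}\right)^{2} = \left(- \frac{1}{9} - \frac{1}{134}\right)^{2} = \left(- \frac{143}{1206}\right)^{2} = \frac{20449}{1454436}$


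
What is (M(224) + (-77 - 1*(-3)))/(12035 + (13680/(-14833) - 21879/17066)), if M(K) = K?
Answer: 5424428100/435140234449 ≈ 0.012466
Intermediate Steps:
(M(224) + (-77 - 1*(-3)))/(12035 + (13680/(-14833) - 21879/17066)) = (224 + (-77 - 1*(-3)))/(12035 + (13680/(-14833) - 21879/17066)) = (224 + (-77 + 3))/(12035 + (13680*(-1/14833) - 21879*1/17066)) = (224 - 74)/(12035 + (-13680/14833 - 21879/17066)) = 150/(12035 - 79713441/36162854) = 150/(435140234449/36162854) = 150*(36162854/435140234449) = 5424428100/435140234449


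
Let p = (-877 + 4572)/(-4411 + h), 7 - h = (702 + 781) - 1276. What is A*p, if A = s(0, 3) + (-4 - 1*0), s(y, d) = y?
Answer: 14780/4611 ≈ 3.2054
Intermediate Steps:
h = -200 (h = 7 - ((702 + 781) - 1276) = 7 - (1483 - 1276) = 7 - 1*207 = 7 - 207 = -200)
A = -4 (A = 0 + (-4 - 1*0) = 0 + (-4 + 0) = 0 - 4 = -4)
p = -3695/4611 (p = (-877 + 4572)/(-4411 - 200) = 3695/(-4611) = 3695*(-1/4611) = -3695/4611 ≈ -0.80134)
A*p = -4*(-3695/4611) = 14780/4611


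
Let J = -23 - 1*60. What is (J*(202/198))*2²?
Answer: -33532/99 ≈ -338.71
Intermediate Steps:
J = -83 (J = -23 - 60 = -83)
(J*(202/198))*2² = -16766/198*2² = -16766/198*4 = -83*101/99*4 = -8383/99*4 = -33532/99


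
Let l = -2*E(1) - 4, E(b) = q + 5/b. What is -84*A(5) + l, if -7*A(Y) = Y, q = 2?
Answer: 42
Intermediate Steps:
A(Y) = -Y/7
E(b) = 2 + 5/b
l = -18 (l = -2*(2 + 5/1) - 4 = -2*(2 + 5*1) - 4 = -2*(2 + 5) - 4 = -2*7 - 4 = -14 - 4 = -18)
-84*A(5) + l = -(-12)*5 - 18 = -84*(-5/7) - 18 = 60 - 18 = 42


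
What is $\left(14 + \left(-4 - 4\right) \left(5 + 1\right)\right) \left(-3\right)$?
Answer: $102$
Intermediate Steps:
$\left(14 + \left(-4 - 4\right) \left(5 + 1\right)\right) \left(-3\right) = \left(14 - 48\right) \left(-3\right) = \left(-34\right) \left(-3\right) = 102$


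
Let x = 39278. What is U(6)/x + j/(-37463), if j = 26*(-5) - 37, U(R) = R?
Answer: 3392102/735735857 ≈ 0.0046105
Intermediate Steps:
j = -167 (j = -130 - 37 = -167)
U(6)/x + j/(-37463) = 6/39278 - 167/(-37463) = 6*(1/39278) - 167*(-1/37463) = 3/19639 + 167/37463 = 3392102/735735857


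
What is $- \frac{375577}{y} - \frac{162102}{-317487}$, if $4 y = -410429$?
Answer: $\frac{181164873918}{43435290641} \approx 4.1709$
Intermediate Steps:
$y = - \frac{410429}{4}$ ($y = \frac{1}{4} \left(-410429\right) = - \frac{410429}{4} \approx -1.0261 \cdot 10^{5}$)
$- \frac{375577}{y} - \frac{162102}{-317487} = - \frac{375577}{- \frac{410429}{4}} - \frac{162102}{-317487} = \left(-375577\right) \left(- \frac{4}{410429}\right) - - \frac{54034}{105829} = \frac{1502308}{410429} + \frac{54034}{105829} = \frac{181164873918}{43435290641}$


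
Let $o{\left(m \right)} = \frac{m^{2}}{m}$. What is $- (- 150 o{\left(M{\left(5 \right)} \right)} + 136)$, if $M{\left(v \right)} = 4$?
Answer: $464$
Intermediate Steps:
$o{\left(m \right)} = m$
$- (- 150 o{\left(M{\left(5 \right)} \right)} + 136) = - (\left(-150\right) 4 + 136) = - (-600 + 136) = \left(-1\right) \left(-464\right) = 464$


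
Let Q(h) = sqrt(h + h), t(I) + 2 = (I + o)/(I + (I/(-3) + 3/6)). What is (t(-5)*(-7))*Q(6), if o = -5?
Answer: -364*sqrt(3)/17 ≈ -37.086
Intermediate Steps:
t(I) = -2 + (-5 + I)/(1/2 + 2*I/3) (t(I) = -2 + (I - 5)/(I + (I/(-3) + 3/6)) = -2 + (-5 + I)/(I + (I*(-1/3) + 3*(1/6))) = -2 + (-5 + I)/(I + (-I/3 + 1/2)) = -2 + (-5 + I)/(I + (1/2 - I/3)) = -2 + (-5 + I)/(1/2 + 2*I/3))
Q(h) = sqrt(2)*sqrt(h) (Q(h) = sqrt(2*h) = sqrt(2)*sqrt(h))
(t(-5)*(-7))*Q(6) = ((2*(-18 - 1*(-5))/(3 + 4*(-5)))*(-7))*(sqrt(2)*sqrt(6)) = ((2*(-18 + 5)/(3 - 20))*(-7))*(2*sqrt(3)) = ((2*(-13)/(-17))*(-7))*(2*sqrt(3)) = ((2*(-1/17)*(-13))*(-7))*(2*sqrt(3)) = ((26/17)*(-7))*(2*sqrt(3)) = -364*sqrt(3)/17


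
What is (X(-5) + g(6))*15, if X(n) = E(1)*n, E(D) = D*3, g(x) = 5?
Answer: -150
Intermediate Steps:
E(D) = 3*D
X(n) = 3*n (X(n) = (3*1)*n = 3*n)
(X(-5) + g(6))*15 = (3*(-5) + 5)*15 = (-15 + 5)*15 = -10*15 = -150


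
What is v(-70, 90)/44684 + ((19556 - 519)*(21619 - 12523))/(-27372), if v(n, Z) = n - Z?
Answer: -161198135106/25481051 ≈ -6326.2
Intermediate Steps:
v(-70, 90)/44684 + ((19556 - 519)*(21619 - 12523))/(-27372) = (-70 - 1*90)/44684 + ((19556 - 519)*(21619 - 12523))/(-27372) = (-70 - 90)*(1/44684) + (19037*9096)*(-1/27372) = -160*1/44684 + 173160552*(-1/27372) = -40/11171 - 14430046/2281 = -161198135106/25481051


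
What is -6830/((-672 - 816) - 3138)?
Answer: 3415/2313 ≈ 1.4764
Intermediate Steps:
-6830/((-672 - 816) - 3138) = -6830/(-1488 - 3138) = -6830/(-4626) = -6830*(-1/4626) = 3415/2313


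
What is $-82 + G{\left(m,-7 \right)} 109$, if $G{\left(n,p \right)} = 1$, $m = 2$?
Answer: $27$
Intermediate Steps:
$-82 + G{\left(m,-7 \right)} 109 = -82 + 1 \cdot 109 = -82 + 109 = 27$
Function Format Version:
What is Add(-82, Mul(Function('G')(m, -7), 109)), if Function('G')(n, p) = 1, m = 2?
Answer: 27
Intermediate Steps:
Add(-82, Mul(Function('G')(m, -7), 109)) = Add(-82, Mul(1, 109)) = Add(-82, 109) = 27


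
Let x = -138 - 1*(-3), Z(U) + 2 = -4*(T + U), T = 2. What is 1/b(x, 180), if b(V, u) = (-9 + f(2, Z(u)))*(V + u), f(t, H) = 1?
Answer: -1/360 ≈ -0.0027778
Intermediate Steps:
Z(U) = -10 - 4*U (Z(U) = -2 - 4*(2 + U) = -2 + (-8 - 4*U) = -10 - 4*U)
x = -135 (x = -138 - (-3) = -138 - 1*(-3) = -138 + 3 = -135)
b(V, u) = -8*V - 8*u (b(V, u) = (-9 + 1)*(V + u) = -8*(V + u) = -8*V - 8*u)
1/b(x, 180) = 1/(-8*(-135) - 8*180) = 1/(1080 - 1440) = 1/(-360) = -1/360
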